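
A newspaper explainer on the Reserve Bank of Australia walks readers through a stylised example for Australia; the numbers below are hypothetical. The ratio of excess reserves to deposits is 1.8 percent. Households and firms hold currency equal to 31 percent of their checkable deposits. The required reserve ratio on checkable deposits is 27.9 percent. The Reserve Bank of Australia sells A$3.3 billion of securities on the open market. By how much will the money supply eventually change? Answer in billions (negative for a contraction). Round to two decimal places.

The money multiplier is m = (1 + c) / (rr + e + c) = (1 + 0.31) / (0.279 + 0.018 + 0.31) ≈ 2.1582.
The sale removes 3.3 billion of base, so ΔM = m × ΔMB = 2.1582 × (−3.3) ≈ -7.1221 billion.

-7.12 billion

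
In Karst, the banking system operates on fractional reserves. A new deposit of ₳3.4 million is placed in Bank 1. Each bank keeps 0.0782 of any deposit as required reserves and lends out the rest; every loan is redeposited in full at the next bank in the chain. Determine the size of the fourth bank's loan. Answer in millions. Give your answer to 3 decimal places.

Each bank lends a fraction (1 − rr) = 0.9218 of the deposit it receives, so Bank 4 receives 3.4·0.9218^3 and lends 3.4·0.9218^4 ≈ 2.4549 million.

₳2.455 million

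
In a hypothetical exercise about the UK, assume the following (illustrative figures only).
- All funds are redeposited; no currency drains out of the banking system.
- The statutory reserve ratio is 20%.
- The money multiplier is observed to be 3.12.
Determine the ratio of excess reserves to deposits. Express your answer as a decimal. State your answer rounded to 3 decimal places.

0.121

Using m = 3.12. Since m = (1 + c)/(c + rr + e), the denominator satisfies c + rr + e = (1 + c)/m = (1 + 0) / 3.12 ≈ 0.320513.
With c = 0 and rr = 0.2, the ratio of excess reserves to deposits is 0.320513 − 0 − 0.2 = 0.120513.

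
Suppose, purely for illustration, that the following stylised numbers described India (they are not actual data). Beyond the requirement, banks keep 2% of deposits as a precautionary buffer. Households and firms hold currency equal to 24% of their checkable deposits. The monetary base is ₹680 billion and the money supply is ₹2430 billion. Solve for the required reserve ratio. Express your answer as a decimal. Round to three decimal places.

0.087

Using m = M/MB = 2430/680 ≈ 3.573529. Since m = (1 + c)/(c + rr + e), the denominator satisfies c + rr + e = (1 + c)/m = (1 + 0.24) / 3.573529 ≈ 0.346996.
With c = 0.24 and e = 0.02, the required reserve ratio is 0.346996 − 0.24 − 0.02 = 0.086996.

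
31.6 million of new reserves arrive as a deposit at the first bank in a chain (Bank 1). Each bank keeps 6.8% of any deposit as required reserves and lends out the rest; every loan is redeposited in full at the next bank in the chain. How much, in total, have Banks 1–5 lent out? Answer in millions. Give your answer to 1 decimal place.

128.5 million

Bank i lends (1 − rr)^i of the original deposit: Bank 1 lends 31.6·0.9320 = 29.4512, Bank 2 lends 31.6·0.9320² ≈ 27.4485, and so on.
Summing a geometric series: total = 31.6·[0.9320·(1 − 0.9320^5) / (1 − 0.9320)] ≈ 128.5453 million.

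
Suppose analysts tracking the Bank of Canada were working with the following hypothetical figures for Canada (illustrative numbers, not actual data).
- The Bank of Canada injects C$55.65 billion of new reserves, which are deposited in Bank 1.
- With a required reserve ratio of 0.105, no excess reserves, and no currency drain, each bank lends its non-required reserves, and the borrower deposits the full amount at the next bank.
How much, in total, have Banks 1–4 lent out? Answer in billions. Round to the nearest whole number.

Bank i lends (1 − rr)^i of the original deposit: Bank 1 lends 55.65·0.8950 ≈ 49.8068, Bank 2 lends 55.65·0.8950² ≈ 44.5770, and so on.
Summing a geometric series: total = 55.65·[0.8950·(1 − 0.8950^4) / (1 − 0.8950)] ≈ 169.9876 billion.

C$170 billion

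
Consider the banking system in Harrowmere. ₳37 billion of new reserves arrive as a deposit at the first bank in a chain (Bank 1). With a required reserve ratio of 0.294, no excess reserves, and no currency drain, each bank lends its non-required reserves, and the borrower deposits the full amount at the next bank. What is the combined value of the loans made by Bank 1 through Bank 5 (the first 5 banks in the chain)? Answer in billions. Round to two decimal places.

₳73.27 billion

Bank i lends (1 − rr)^i of the original deposit: Bank 1 lends 37·0.7060 = 26.1220, Bank 2 lends 37·0.7060² ≈ 18.4421, and so on.
Summing a geometric series: total = 37·[0.7060·(1 − 0.7060^5) / (1 − 0.7060)] ≈ 73.2662 billion.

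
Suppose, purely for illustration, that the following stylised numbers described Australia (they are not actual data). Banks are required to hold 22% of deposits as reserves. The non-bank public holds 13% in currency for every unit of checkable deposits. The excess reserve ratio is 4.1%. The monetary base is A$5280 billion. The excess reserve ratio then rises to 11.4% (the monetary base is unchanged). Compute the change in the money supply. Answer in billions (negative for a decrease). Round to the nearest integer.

-2401 billion

Initially m₁ = (1 + 0.13) / (0.22 + 0.041 + 0.13) ≈ 2.89003, so M₁ = 2.89003 × 5280 = 15259.3584 billion.
After the change m₂ = (1 + 0.13) / (0.22 + 0.114 + 0.13) ≈ 2.43534, so M₂ = 2.43534 × 5280 = 12858.5952 billion.
ΔM = M₂ − M₁ = 12858.5952 − 15259.3584 = -2400.7632 billion.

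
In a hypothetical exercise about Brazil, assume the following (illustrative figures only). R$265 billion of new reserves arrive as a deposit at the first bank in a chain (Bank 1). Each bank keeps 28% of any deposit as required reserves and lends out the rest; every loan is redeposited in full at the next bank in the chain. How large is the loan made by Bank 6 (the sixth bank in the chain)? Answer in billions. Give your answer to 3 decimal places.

Each bank lends a fraction (1 − rr) = 0.7200 of the deposit it receives, so Bank 6 receives 265·0.7200^5 and lends 265·0.7200^6 ≈ 36.9182 billion.

R$36.918 billion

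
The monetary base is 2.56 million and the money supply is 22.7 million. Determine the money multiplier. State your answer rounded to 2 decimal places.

The money multiplier is m = M / MB = 22.7 / 2.56 ≈ 8.86719.

8.87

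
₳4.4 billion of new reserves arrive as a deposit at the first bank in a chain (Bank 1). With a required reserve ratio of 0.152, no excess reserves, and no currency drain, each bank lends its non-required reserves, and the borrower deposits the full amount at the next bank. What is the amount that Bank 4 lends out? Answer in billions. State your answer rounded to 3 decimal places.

₳2.275 billion

Each bank lends a fraction (1 − rr) = 0.8480 of the deposit it receives, so Bank 4 receives 4.4·0.8480^3 and lends 4.4·0.8480^4 ≈ 2.2753 billion.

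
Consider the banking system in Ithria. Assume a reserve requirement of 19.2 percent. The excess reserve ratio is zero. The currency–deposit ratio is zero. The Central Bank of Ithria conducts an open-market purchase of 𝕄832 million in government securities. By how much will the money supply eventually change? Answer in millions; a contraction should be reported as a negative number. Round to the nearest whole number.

𝕄4333 million

The simple money multiplier is m = 1/rr = 1/0.192 ≈ 5.2083.
An open-market purchase increases the monetary base by 832 million, so ΔM = m × ΔMB = 5.2083 × 832 = 4333.3056 million.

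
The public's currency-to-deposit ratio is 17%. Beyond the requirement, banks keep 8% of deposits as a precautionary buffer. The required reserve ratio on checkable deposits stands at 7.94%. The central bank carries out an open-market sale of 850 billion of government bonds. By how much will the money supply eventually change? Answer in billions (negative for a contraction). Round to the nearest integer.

-3019 billion

The money multiplier is m = (1 + c) / (rr + e + c) = (1 + 0.17) / (0.0794 + 0.08 + 0.17) ≈ 3.5519.
The sale removes 850 billion of base, so ΔM = m × ΔMB = 3.5519 × (−850) = -3019.115 billion.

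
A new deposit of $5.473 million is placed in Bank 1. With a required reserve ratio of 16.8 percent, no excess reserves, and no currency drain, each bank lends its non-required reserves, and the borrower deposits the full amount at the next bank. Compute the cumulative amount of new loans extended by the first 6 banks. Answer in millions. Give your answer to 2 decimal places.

Bank i lends (1 − rr)^i of the original deposit: Bank 1 lends 5.473·0.8320 ≈ 4.5535, Bank 2 lends 5.473·0.8320² ≈ 3.7885, and so on.
Summing a geometric series: total = 5.473·[0.8320·(1 − 0.8320^6) / (1 − 0.8320)] ≈ 18.1140 million.

$18.11 million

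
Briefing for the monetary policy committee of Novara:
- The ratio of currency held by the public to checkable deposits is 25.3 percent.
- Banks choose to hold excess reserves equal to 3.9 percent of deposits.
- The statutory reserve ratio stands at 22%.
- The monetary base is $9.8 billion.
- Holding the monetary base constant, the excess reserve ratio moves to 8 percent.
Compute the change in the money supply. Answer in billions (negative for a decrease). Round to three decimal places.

Initially m₁ = (1 + 0.253) / (0.22 + 0.039 + 0.253) ≈ 2.44727, so M₁ = 2.44727 × 9.8 ≈ 23.9832 billion.
After the change m₂ = (1 + 0.253) / (0.22 + 0.08 + 0.253) ≈ 2.26582, so M₂ = 2.26582 × 9.8 ≈ 22.205 billion.
ΔM = M₂ − M₁ = 22.205 − 23.9832 = -1.7782 billion.

-1.778 billion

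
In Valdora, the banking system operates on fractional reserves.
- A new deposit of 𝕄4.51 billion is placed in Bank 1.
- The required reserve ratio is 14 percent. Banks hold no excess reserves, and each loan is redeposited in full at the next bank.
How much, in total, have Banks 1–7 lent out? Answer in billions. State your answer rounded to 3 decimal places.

Bank i lends (1 − rr)^i of the original deposit: Bank 1 lends 4.51·0.8600 = 3.8786, Bank 2 lends 4.51·0.8600² ≈ 3.3356, and so on.
Summing a geometric series: total = 4.51·[0.8600·(1 − 0.8600^7) / (1 − 0.8600)] ≈ 18.0652 billion.

𝕄18.065 billion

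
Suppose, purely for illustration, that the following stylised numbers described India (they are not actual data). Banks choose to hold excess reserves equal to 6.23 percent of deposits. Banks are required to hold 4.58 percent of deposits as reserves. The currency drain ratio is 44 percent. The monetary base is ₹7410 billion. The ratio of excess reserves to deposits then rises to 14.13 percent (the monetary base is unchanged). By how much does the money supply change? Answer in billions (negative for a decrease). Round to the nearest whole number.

-2453 billion

Initially m₁ = (1 + 0.44) / (0.0458 + 0.0623 + 0.44) ≈ 2.62726, so M₁ = 2.62726 × 7410 = 19467.9966 billion.
After the change m₂ = (1 + 0.44) / (0.0458 + 0.1413 + 0.44) ≈ 2.29628, so M₂ = 2.29628 × 7410 = 17015.4348 billion.
ΔM = M₂ − M₁ = 17015.4348 − 19467.9966 = -2452.5618 billion.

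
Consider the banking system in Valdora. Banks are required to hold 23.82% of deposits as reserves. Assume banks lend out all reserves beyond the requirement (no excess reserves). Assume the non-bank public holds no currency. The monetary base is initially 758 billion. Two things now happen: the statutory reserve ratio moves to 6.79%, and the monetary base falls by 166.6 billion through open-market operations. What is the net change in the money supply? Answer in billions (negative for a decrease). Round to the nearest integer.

5528 billion

Before: m₁ = 1 / (0.2382) ≈ 4.1982, MB₁ = 758, so M₁ = 4.1982 × 758 = 3182.2356 billion.
After: m₂ = 1 / (0.0679) ≈ 14.7275, MB₂ = 758 − 166.6 = 591.4, so M₂ = 14.7275 × 591.4 = 8709.8435 billion.
ΔM = M₂ − M₁ = 8709.8435 − 3182.2356 = 5527.6079 billion.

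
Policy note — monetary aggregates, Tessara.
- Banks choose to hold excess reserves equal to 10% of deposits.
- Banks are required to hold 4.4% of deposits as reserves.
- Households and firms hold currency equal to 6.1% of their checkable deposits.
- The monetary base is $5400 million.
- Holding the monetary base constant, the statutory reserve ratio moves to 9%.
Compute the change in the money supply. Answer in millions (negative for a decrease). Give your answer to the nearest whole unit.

-5122 million

Initially m₁ = (1 + 0.061) / (0.044 + 0.1 + 0.061) ≈ 5.17561, so M₁ = 5.17561 × 5400 = 27948.294 million.
After the change m₂ = (1 + 0.061) / (0.09 + 0.1 + 0.061) ≈ 4.22709, so M₂ = 4.22709 × 5400 = 22826.286 million.
ΔM = M₂ − M₁ = 22826.286 − 27948.294 = -5122.008 million.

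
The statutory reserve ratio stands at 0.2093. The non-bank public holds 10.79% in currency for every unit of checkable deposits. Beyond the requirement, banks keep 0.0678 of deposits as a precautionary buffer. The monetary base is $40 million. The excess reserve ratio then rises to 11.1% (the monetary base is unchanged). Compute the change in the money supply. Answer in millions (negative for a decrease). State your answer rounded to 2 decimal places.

Initially m₁ = (1 + 0.1079) / (0.2093 + 0.0678 + 0.1079) ≈ 2.87766, so M₁ = 2.87766 × 40 = 115.1064 million.
After the change m₂ = (1 + 0.1079) / (0.2093 + 0.111 + 0.1079) ≈ 2.58734, so M₂ = 2.58734 × 40 = 103.4936 million.
ΔM = M₂ − M₁ = 103.4936 − 115.1064 = -11.6128 million.

-11.61 million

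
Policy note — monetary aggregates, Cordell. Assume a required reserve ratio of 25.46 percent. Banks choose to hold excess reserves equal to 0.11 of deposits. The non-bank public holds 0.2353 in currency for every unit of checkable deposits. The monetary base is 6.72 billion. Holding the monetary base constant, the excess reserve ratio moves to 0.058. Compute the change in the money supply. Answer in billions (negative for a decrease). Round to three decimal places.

1.313 billion

Initially m₁ = (1 + 0.2353) / (0.2546 + 0.11 + 0.2353) ≈ 2.05918, so M₁ = 2.05918 × 6.72 ≈ 13.8377 billion.
After the change m₂ = (1 + 0.2353) / (0.2546 + 0.058 + 0.2353) ≈ 2.25461, so M₂ = 2.25461 × 6.72 ≈ 15.151 billion.
ΔM = M₂ − M₁ = 15.151 − 13.8377 = 1.3133 billion.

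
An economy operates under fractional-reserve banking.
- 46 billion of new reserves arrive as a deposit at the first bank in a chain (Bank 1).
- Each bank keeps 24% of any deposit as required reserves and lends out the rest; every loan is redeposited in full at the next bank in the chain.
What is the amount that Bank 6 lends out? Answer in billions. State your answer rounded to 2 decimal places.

8.86 billion

Each bank lends a fraction (1 − rr) = 0.7600 of the deposit it receives, so Bank 6 receives 46·0.7600^5 and lends 46·0.7600^6 ≈ 8.8642 billion.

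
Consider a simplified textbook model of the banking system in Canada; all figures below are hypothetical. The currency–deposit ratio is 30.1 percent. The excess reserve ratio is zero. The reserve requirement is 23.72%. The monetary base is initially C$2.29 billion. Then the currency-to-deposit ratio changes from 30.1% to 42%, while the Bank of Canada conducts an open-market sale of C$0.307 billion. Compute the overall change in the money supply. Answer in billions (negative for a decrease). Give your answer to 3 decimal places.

-1.251 billion

Before: m₁ = (1 + 0.301) / (0.2372 + 0.301) ≈ 2.41732, MB₁ = 2.29, so M₁ = 2.41732 × 2.29 ≈ 5.5357 billion.
After: m₂ = (1 + 0.42) / (0.2372 + 0.42) ≈ 2.16068, MB₂ = 2.29 − 0.307 = 1.983, so M₂ = 2.16068 × 1.983 ≈ 4.2846 billion.
ΔM = M₂ − M₁ = 4.2846 − 5.5357 = -1.2511 billion.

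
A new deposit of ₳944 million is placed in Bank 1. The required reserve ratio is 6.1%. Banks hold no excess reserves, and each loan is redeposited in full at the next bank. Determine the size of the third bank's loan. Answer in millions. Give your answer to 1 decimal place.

Each bank lends a fraction (1 − rr) = 0.9390 of the deposit it receives, so Bank 3 receives 944·0.9390^2 and lends 944·0.9390^3 ≈ 781.5716 million.

₳781.6 million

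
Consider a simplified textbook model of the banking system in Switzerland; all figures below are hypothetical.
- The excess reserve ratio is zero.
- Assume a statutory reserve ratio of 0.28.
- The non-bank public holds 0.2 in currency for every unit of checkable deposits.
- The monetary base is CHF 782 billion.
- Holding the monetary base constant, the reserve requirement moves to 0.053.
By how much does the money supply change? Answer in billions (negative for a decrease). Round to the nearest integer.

Initially m₁ = (1 + 0.2) / (0.28 + 0.2) = 2.5, so M₁ = 2.5 × 782 = 1955 billion.
After the change m₂ = (1 + 0.2) / (0.053 + 0.2) ≈ 4.7431, so M₂ = 4.7431 × 782 = 3709.1042 billion.
ΔM = M₂ − M₁ = 3709.1042 − 1955 = 1754.1042 billion.

CHF 1754 billion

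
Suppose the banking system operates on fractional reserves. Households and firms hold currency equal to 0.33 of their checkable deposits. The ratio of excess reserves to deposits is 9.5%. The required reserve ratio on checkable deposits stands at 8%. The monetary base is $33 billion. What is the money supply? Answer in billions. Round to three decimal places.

The money multiplier is m = (1 + c) / (rr + e + c) = (1 + 0.33) / (0.08 + 0.095 + 0.33) ≈ 2.633663.
So M = m × MB = 2.633663 × 33 ≈ 86.9109 billion.

$86.911 billion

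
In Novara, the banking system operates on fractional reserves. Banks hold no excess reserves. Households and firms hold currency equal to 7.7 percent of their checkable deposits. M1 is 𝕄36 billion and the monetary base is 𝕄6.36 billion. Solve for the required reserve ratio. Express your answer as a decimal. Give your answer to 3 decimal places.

Using m = M/MB = 36/6.36 ≈ 5.660377. Since m = (1 + c)/(c + rr + e), the denominator satisfies c + rr + e = (1 + c)/m = (1 + 0.077) / 5.660377 ≈ 0.190270.
With c = 0.077 and e = 0, the required reserve ratio is 0.190270 − 0.077 − 0 = 0.11327.

0.113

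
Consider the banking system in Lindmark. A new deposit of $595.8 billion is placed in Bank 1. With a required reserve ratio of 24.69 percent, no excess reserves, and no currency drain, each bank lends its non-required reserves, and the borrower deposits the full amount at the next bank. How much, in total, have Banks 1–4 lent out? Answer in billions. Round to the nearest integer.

$1233 billion

Bank i lends (1 − rr)^i of the original deposit: Bank 1 lends 595.8·0.7531 ≈ 448.6970, Bank 2 lends 595.8·0.7531² ≈ 337.9137, and so on.
Summing a geometric series: total = 595.8·[0.7531·(1 − 0.7531^4) / (1 − 0.7531)] ≈ 1232.7445 billion.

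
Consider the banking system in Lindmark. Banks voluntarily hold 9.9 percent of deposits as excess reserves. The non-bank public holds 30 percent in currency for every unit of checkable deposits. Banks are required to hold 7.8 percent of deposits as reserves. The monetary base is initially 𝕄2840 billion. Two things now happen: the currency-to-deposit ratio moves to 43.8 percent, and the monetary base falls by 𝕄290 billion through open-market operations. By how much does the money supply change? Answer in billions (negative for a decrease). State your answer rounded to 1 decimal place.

-1777.6 billion

Before: m₁ = (1 + 0.3) / (0.078 + 0.099 + 0.3) ≈ 2.725367, MB₁ = 2840, so M₁ = 2.725367 × 2840 ≈ 7740.0423 billion.
After: m₂ = (1 + 0.438) / (0.078 + 0.099 + 0.438) ≈ 2.338211, MB₂ = 2840 − 290 = 2550, so M₂ = 2.338211 × 2550 ≈ 5962.438 billion.
ΔM = M₂ − M₁ = 5962.438 − 7740.0423 = -1777.6043 billion.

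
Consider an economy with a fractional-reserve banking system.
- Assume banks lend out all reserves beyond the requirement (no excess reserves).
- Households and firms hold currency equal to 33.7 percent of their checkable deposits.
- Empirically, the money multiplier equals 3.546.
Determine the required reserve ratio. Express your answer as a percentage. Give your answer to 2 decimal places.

4.00%

Using m = 3.546. Since m = (1 + c)/(c + rr + e), the denominator satisfies c + rr + e = (1 + c)/m = (1 + 0.337) / 3.546 ≈ 0.377045.
With c = 0.337 and e = 0, the required reserve ratio is 0.377045 − 0.337 − 0 = 0.040045.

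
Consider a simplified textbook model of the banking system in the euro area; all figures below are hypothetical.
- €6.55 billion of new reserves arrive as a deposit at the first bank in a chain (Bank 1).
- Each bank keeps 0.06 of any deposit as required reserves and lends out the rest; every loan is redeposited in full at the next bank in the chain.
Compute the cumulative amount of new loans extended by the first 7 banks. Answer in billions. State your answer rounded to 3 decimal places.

€36.072 billion

Bank i lends (1 − rr)^i of the original deposit: Bank 1 lends 6.55·0.9400 = 6.1570, Bank 2 lends 6.55·0.9400² ≈ 5.7876, and so on.
Summing a geometric series: total = 6.55·[0.9400·(1 − 0.9400^7) / (1 − 0.9400)] ≈ 36.0721 billion.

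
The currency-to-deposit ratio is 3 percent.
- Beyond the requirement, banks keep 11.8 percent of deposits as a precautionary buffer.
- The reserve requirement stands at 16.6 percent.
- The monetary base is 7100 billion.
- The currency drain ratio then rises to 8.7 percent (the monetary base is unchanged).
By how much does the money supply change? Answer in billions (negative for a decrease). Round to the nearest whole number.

Initially m₁ = (1 + 0.03) / (0.166 + 0.118 + 0.03) ≈ 3.28025, so M₁ = 3.28025 × 7100 = 23289.775 billion.
After the change m₂ = (1 + 0.087) / (0.166 + 0.118 + 0.087) ≈ 2.92992, so M₂ = 2.92992 × 7100 = 20802.432 billion.
ΔM = M₂ − M₁ = 20802.432 − 23289.775 = -2487.343 billion.

-2487 billion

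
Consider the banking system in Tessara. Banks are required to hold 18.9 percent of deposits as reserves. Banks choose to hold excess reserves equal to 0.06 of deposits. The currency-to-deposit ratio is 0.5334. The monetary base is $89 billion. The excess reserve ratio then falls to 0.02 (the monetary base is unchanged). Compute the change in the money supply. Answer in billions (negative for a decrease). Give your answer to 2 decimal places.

$9.40 billion

Initially m₁ = (1 + 0.5334) / (0.189 + 0.06 + 0.5334) ≈ 1.95987, so M₁ = 1.95987 × 89 ≈ 174.4284 billion.
After the change m₂ = (1 + 0.5334) / (0.189 + 0.02 + 0.5334) ≈ 2.06546, so M₂ = 2.06546 × 89 ≈ 183.8259 billion.
ΔM = M₂ − M₁ = 183.8259 − 174.4284 = 9.3975 billion.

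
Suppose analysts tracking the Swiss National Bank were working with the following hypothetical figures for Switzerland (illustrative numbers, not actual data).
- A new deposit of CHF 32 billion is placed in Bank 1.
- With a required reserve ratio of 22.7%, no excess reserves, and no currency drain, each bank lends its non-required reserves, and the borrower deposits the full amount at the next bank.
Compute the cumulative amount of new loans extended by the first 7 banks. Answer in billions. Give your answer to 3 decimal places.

CHF 90.999 billion

Bank i lends (1 − rr)^i of the original deposit: Bank 1 lends 32·0.7730 = 24.7360, Bank 2 lends 32·0.7730² ≈ 19.1209, and so on.
Summing a geometric series: total = 32·[0.7730·(1 − 0.7730^7) / (1 − 0.7730)] ≈ 90.9987 billion.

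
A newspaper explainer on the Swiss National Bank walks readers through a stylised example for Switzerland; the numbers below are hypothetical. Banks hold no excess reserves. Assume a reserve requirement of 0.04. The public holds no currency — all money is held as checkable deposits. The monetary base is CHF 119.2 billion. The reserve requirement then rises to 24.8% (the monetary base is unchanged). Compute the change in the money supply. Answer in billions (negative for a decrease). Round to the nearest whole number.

-2499 billion

Initially m₁ = 1 / (0.04) = 25, so M₁ = 25 × 119.2 = 2980 billion.
After the change m₂ = 1 / (0.248) ≈ 4.0323, so M₂ = 4.0323 × 119.2 ≈ 480.6502 billion.
ΔM = M₂ − M₁ = 480.6502 − 2980 = -2499.3498 billion.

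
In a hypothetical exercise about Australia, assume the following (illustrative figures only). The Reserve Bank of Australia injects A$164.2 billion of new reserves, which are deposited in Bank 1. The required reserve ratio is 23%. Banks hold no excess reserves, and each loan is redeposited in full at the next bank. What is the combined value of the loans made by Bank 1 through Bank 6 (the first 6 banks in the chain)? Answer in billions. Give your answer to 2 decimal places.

A$435.14 billion

Bank i lends (1 − rr)^i of the original deposit: Bank 1 lends 164.2·0.7700 = 126.4340, Bank 2 lends 164.2·0.7700² ≈ 97.3542, and so on.
Summing a geometric series: total = 164.2·[0.7700·(1 − 0.7700^6) / (1 − 0.7700)] ≈ 435.1405 billion.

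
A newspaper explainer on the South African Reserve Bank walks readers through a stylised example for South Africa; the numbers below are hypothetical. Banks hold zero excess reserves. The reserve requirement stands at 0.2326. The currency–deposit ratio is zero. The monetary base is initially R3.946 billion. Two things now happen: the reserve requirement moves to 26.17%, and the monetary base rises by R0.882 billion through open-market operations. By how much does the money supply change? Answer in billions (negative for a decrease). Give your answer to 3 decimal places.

R1.484 billion

Before: m₁ = 1 / (0.2326) ≈ 4.29923, MB₁ = 3.946, so M₁ = 4.29923 × 3.946 ≈ 16.9648 billion.
After: m₂ = 1 / (0.2617) ≈ 3.82117, MB₂ = 3.946 + 0.882 = 4.828, so M₂ = 3.82117 × 4.828 ≈ 18.4486 billion.
ΔM = M₂ − M₁ = 18.4486 − 16.9648 = 1.4838 billion.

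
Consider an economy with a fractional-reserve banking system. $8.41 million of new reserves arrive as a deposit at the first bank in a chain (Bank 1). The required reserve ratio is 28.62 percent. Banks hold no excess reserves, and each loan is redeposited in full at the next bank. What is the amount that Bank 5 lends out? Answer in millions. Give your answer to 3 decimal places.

$1.558 million

Each bank lends a fraction (1 − rr) = 0.7138 of the deposit it receives, so Bank 5 receives 8.41·0.7138^4 and lends 8.41·0.7138^5 ≈ 1.5584 million.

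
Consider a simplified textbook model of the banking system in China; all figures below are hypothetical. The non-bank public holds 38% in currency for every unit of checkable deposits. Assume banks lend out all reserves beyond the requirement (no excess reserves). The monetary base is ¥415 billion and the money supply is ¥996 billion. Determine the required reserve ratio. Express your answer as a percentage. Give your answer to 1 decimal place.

Using m = M/MB = 996/415 = 2.400000. Since m = (1 + c)/(c + rr + e), the denominator satisfies c + rr + e = (1 + c)/m = (1 + 0.38) / 2.400000 = 0.575000.
With c = 0.38 and e = 0, the required reserve ratio is 0.575000 − 0.38 − 0 = 0.195.

19.5%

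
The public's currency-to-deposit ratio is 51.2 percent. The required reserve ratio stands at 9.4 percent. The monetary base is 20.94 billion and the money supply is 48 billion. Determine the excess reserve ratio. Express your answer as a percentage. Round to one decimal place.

5.4%

Using m = M/MB = 48/20.94 ≈ 2.292264. Since m = (1 + c)/(c + rr + e), the denominator satisfies c + rr + e = (1 + c)/m = (1 + 0.512) / 2.292264 ≈ 0.659610.
With c = 0.512 and rr = 0.094, the excess reserve ratio is 0.659610 − 0.512 − 0.094 = 0.05361.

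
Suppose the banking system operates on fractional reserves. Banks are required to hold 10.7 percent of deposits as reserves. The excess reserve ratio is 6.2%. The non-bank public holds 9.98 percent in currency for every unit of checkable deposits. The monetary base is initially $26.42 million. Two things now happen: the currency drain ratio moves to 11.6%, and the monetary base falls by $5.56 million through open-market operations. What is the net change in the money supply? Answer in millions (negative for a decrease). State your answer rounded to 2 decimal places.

Before: m₁ = (1 + 0.0998) / (0.107 + 0.062 + 0.0998) ≈ 4.09152, MB₁ = 26.42, so M₁ = 4.09152 × 26.42 ≈ 108.098 million.
After: m₂ = (1 + 0.116) / (0.107 + 0.062 + 0.116) ≈ 3.91579, MB₂ = 26.42 − 5.56 = 20.86, so M₂ = 3.91579 × 20.86 ≈ 81.6834 million.
ΔM = M₂ − M₁ = 81.6834 − 108.098 = -26.4146 million.

-26.41 million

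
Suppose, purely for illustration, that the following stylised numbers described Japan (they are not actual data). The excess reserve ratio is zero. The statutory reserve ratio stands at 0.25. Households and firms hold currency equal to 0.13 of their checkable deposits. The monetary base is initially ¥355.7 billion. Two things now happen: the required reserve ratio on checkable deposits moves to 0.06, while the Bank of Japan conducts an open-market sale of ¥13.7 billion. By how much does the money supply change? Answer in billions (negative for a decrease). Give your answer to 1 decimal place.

¥976.3 billion

Before: m₁ = (1 + 0.13) / (0.25 + 0.13) ≈ 2.97368, MB₁ = 355.7, so M₁ = 2.97368 × 355.7 ≈ 1057.738 billion.
After: m₂ = (1 + 0.13) / (0.06 + 0.13) ≈ 5.94737, MB₂ = 355.7 − 13.7 = 342, so M₂ = 5.94737 × 342 ≈ 2034.0005 billion.
ΔM = M₂ − M₁ = 2034.0005 − 1057.738 = 976.2625 billion.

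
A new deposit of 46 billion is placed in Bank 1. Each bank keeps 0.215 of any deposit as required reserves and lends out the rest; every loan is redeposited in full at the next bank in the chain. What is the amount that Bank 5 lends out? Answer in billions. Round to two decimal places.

13.71 billion

Each bank lends a fraction (1 − rr) = 0.7850 of the deposit it receives, so Bank 5 receives 46·0.7850^4 and lends 46·0.7850^5 ≈ 13.7122 billion.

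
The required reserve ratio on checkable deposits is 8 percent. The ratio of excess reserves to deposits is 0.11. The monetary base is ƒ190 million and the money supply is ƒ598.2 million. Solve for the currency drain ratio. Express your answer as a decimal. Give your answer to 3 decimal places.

Using m = M/MB = 598.2/190 ≈ 3.148421. From m = (1 + c)/(c + rr + e), rearranging gives 1 + c = m·(c + rr + e), so c·(1 − m) = m·(rr + e) − 1.
Hence c = [m·(rr + e) − 1]/(1 − m) = [3.148421 × (0.08 + 0.11) − 1] / (1 − 3.148421) ≈ 0.187021.

0.187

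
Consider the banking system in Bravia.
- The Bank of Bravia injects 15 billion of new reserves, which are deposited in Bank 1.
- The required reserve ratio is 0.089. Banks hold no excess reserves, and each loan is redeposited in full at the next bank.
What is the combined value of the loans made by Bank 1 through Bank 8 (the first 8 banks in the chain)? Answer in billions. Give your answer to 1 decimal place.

Bank i lends (1 − rr)^i of the original deposit: Bank 1 lends 15·0.9110 = 13.6650, Bank 2 lends 15·0.9110² ≈ 12.4488, and so on.
Summing a geometric series: total = 15·[0.9110·(1 − 0.9110^8) / (1 − 0.9110)] ≈ 80.6999 billion.

80.7 billion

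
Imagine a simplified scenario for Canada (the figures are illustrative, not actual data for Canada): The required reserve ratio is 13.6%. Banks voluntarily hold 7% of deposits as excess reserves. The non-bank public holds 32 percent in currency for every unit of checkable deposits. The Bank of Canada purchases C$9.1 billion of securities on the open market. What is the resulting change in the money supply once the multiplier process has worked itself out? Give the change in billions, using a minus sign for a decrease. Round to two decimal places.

The money multiplier is m = (1 + c) / (rr + e + c) = (1 + 0.32) / (0.136 + 0.07 + 0.32) ≈ 2.5095.
The purchase adds 9.1 billion of base, so ΔM = m × ΔMB = 2.5095 × (+9.1) ≈ 22.8364 billion.

C$22.84 billion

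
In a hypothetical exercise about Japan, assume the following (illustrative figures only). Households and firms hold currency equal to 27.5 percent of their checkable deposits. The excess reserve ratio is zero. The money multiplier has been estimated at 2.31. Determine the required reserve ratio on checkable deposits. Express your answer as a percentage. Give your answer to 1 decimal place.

27.7%

Using m = 2.31. Since m = (1 + c)/(c + rr + e), the denominator satisfies c + rr + e = (1 + c)/m = (1 + 0.275) / 2.31 ≈ 0.551948.
With c = 0.275 and e = 0, the required reserve ratio on checkable deposits is 0.551948 − 0.275 − 0 = 0.276948.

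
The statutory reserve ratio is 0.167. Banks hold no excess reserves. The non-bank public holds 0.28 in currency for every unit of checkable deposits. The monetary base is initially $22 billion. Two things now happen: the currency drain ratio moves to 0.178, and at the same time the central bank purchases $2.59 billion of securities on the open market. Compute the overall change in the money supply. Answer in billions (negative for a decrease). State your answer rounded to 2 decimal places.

Before: m₁ = (1 + 0.28) / (0.167 + 0.28) ≈ 2.86353, MB₁ = 22, so M₁ = 2.86353 × 22 ≈ 62.9977 billion.
After: m₂ = (1 + 0.178) / (0.167 + 0.178) ≈ 3.41449, MB₂ = 22 + 2.59 = 24.59, so M₂ = 3.41449 × 24.59 ≈ 83.9623 billion.
ΔM = M₂ − M₁ = 83.9623 − 62.9977 = 20.9646 billion.

$20.96 billion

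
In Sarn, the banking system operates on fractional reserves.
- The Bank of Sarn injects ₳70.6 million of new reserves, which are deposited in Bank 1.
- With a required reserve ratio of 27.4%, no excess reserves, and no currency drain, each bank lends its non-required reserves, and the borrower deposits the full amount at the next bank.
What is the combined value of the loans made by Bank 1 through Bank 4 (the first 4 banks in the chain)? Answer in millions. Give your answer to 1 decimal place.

₳135.1 million

Bank i lends (1 − rr)^i of the original deposit: Bank 1 lends 70.6·0.7260 = 51.2556, Bank 2 lends 70.6·0.7260² ≈ 37.2116, and so on.
Summing a geometric series: total = 70.6·[0.7260·(1 − 0.7260^4) / (1 − 0.7260)] ≈ 135.0961 million.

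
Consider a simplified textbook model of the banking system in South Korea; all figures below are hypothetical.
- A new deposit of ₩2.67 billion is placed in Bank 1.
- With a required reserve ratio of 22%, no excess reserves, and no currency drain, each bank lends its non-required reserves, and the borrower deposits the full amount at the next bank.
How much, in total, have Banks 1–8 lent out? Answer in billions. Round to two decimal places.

₩8.17 billion

Bank i lends (1 − rr)^i of the original deposit: Bank 1 lends 2.67·0.7800 = 2.0826, Bank 2 lends 2.67·0.7800² ≈ 1.6244, and so on.
Summing a geometric series: total = 2.67·[0.7800·(1 − 0.7800^8) / (1 − 0.7800)] ≈ 8.1694 billion.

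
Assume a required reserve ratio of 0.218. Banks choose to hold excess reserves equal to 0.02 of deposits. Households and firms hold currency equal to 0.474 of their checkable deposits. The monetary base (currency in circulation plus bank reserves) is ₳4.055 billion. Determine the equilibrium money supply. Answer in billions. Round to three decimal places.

The money multiplier is m = (1 + c) / (rr + e + c) = (1 + 0.474) / (0.218 + 0.02 + 0.474) ≈ 2.07022.
So M = m × MB = 2.07022 × 4.055 ≈ 8.3947 billion.

₳8.395 billion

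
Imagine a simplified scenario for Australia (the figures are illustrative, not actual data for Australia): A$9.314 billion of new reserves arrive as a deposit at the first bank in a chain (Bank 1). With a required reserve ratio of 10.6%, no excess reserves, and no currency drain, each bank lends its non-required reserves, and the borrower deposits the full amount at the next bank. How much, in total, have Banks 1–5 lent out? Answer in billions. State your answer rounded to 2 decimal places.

Bank i lends (1 − rr)^i of the original deposit: Bank 1 lends 9.314·0.8940 ≈ 8.3267, Bank 2 lends 9.314·0.8940² ≈ 7.4441, and so on.
Summing a geometric series: total = 9.314·[0.8940·(1 − 0.8940^5) / (1 − 0.8940)] ≈ 33.6943 billion.

A$33.69 billion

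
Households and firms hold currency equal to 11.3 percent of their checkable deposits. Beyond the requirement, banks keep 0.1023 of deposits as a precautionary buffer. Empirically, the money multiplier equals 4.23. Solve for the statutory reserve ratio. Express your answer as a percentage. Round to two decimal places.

4.78%

Using m = 4.23. Since m = (1 + c)/(c + rr + e), the denominator satisfies c + rr + e = (1 + c)/m = (1 + 0.113) / 4.23 ≈ 0.263121.
With c = 0.113 and e = 0.1023, the statutory reserve ratio is 0.263121 − 0.113 − 0.1023 = 0.047821.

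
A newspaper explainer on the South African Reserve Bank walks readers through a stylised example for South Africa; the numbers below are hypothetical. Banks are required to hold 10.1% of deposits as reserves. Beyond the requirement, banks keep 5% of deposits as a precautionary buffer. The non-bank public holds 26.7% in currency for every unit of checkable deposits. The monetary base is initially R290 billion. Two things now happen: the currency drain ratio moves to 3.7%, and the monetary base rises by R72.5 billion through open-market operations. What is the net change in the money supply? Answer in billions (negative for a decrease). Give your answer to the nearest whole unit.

R1121 billion

Before: m₁ = (1 + 0.267) / (0.101 + 0.05 + 0.267) ≈ 3.0311, MB₁ = 290, so M₁ = 3.0311 × 290 = 879.019 billion.
After: m₂ = (1 + 0.037) / (0.101 + 0.05 + 0.037) ≈ 5.5160, MB₂ = 290 + 72.5 = 362.5, so M₂ = 5.5160 × 362.5 = 1999.55 billion.
ΔM = M₂ − M₁ = 1999.55 − 879.019 = 1120.531 billion.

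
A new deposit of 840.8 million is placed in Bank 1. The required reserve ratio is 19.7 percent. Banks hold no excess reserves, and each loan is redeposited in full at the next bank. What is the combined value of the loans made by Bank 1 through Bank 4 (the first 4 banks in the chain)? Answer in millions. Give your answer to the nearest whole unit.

Bank i lends (1 − rr)^i of the original deposit: Bank 1 lends 840.8·0.8030 = 675.1624, Bank 2 lends 840.8·0.8030² ≈ 542.1554, and so on.
Summing a geometric series: total = 840.8·[0.8030·(1 − 0.8030^4) / (1 − 0.8030)] ≈ 2002.2553 million.

2002 million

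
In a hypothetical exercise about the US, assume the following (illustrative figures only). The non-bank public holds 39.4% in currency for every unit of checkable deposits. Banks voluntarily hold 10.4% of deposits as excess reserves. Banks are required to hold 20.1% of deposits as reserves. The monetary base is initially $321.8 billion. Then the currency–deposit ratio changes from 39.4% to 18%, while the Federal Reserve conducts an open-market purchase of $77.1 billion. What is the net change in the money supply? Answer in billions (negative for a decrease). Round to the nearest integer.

Before: m₁ = (1 + 0.394) / (0.201 + 0.104 + 0.394) ≈ 1.9943, MB₁ = 321.8, so M₁ = 1.9943 × 321.8 ≈ 641.7657 billion.
After: m₂ = (1 + 0.18) / (0.201 + 0.104 + 0.18) ≈ 2.4330, MB₂ = 321.8 + 77.1 = 398.9, so M₂ = 2.4330 × 398.9 = 970.5237 billion.
ΔM = M₂ − M₁ = 970.5237 − 641.7657 = 328.758 billion.

$329 billion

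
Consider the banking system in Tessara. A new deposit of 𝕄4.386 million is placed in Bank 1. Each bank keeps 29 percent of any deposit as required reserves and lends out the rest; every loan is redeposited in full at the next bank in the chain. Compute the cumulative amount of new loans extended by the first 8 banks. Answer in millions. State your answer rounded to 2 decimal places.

Bank i lends (1 − rr)^i of the original deposit: Bank 1 lends 4.386·0.7100 ≈ 3.1141, Bank 2 lends 4.386·0.7100² ≈ 2.2110, and so on.
Summing a geometric series: total = 4.386·[0.7100·(1 − 0.7100^8) / (1 − 0.7100)] ≈ 10.0447 million.

𝕄10.04 million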